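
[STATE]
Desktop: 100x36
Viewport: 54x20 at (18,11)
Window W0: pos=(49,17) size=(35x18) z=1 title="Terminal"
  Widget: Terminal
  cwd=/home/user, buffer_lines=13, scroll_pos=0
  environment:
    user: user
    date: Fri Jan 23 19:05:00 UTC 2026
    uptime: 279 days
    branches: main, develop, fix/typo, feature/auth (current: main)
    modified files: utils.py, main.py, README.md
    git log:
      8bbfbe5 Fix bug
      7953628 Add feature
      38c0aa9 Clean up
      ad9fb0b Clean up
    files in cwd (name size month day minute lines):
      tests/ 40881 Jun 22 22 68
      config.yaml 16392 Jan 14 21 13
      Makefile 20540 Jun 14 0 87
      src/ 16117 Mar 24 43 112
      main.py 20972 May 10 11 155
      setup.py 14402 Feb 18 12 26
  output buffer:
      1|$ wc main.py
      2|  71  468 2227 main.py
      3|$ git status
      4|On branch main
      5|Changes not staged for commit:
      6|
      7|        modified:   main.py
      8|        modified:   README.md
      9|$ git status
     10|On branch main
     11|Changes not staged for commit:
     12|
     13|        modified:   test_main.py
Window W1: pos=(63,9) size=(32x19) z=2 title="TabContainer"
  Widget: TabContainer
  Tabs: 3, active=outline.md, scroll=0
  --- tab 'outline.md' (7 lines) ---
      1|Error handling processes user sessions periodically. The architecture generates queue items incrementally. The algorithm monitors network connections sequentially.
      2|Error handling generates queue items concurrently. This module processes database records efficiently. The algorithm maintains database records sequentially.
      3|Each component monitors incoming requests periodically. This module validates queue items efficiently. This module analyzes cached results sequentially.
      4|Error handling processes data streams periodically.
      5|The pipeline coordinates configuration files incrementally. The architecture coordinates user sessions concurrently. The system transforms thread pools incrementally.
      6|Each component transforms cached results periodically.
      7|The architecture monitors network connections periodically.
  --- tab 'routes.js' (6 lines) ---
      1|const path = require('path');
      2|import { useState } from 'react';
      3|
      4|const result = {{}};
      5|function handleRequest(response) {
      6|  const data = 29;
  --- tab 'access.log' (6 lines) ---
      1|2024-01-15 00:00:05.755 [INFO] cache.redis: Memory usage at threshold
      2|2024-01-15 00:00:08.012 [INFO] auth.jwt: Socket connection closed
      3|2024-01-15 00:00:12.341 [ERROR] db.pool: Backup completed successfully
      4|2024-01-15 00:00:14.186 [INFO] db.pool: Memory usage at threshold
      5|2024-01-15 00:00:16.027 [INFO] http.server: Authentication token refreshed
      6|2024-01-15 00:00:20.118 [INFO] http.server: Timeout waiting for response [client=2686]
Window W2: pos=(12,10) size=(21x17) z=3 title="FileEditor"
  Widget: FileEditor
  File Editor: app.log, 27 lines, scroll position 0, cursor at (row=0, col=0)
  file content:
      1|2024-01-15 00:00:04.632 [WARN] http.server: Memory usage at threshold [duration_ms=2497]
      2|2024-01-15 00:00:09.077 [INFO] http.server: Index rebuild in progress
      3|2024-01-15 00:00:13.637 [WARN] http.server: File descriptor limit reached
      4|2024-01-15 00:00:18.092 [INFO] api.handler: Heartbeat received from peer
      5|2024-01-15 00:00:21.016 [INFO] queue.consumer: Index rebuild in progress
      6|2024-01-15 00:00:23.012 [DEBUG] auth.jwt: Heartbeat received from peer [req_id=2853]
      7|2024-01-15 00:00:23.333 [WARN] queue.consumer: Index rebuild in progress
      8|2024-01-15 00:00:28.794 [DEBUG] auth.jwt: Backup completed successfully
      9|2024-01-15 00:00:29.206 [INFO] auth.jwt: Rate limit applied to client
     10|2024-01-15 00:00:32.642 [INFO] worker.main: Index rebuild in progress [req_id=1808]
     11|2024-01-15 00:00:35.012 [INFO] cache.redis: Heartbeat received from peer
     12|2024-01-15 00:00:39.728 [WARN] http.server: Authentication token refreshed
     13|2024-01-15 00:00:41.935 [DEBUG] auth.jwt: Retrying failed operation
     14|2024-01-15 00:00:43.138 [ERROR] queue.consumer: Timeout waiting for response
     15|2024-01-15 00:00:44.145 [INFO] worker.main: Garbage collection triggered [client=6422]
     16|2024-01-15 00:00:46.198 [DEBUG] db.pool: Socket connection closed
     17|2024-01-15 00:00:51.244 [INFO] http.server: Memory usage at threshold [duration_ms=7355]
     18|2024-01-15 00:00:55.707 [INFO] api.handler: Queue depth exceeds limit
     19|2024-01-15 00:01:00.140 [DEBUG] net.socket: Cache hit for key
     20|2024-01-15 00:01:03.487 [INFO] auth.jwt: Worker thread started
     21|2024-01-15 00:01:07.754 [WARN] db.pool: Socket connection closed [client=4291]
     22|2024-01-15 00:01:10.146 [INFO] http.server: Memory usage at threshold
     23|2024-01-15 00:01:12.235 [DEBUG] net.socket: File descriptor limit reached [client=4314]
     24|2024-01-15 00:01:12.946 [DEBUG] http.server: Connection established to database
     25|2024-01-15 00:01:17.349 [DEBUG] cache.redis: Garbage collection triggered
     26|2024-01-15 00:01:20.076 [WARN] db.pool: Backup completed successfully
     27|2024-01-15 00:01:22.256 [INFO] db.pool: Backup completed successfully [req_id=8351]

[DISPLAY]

Editor        ┃                              ┠────────
──────────────┨                              ┃[outline
01-15 00:00:0▲┃                              ┃────────
01-15 00:00:0█┃                              ┃Error ha
01-15 00:00:1░┃                              ┃Error ha
01-15 00:00:1░┃                              ┃Each com
01-15 00:00:2░┃                ┏━━━━━━━━━━━━━┃Error ha
01-15 00:00:2░┃                ┃ Terminal    ┃The pipe
01-15 00:00:2░┃                ┠─────────────┃Each com
01-15 00:00:2░┃                ┃$ wc main.py ┃The arch
01-15 00:00:2░┃                ┃  71  468 222┃        
01-15 00:00:3░┃                ┃$ git status ┃        
01-15 00:00:3░┃                ┃On branch mai┃        
01-15 00:00:3░┃                ┃Changes not s┃        
01-15 00:00:4▼┃                ┃             ┃        
━━━━━━━━━━━━━━┛                ┃        modif┃        
                               ┃        modif┗━━━━━━━━
                               ┃$ git status          
                               ┃On branch main        
                               ┃Changes not staged for


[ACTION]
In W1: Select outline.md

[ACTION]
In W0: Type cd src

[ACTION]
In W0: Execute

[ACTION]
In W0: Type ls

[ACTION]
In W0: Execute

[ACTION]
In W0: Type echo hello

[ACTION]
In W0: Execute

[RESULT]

Editor        ┃                              ┠────────
──────────────┨                              ┃[outline
01-15 00:00:0▲┃                              ┃────────
01-15 00:00:0█┃                              ┃Error ha
01-15 00:00:1░┃                              ┃Error ha
01-15 00:00:1░┃                              ┃Each com
01-15 00:00:2░┃                ┏━━━━━━━━━━━━━┃Error ha
01-15 00:00:2░┃                ┃ Terminal    ┃The pipe
01-15 00:00:2░┃                ┠─────────────┃Each com
01-15 00:00:2░┃                ┃        modif┃The arch
01-15 00:00:2░┃                ┃        modif┃        
01-15 00:00:3░┃                ┃$ git status ┃        
01-15 00:00:3░┃                ┃On branch mai┃        
01-15 00:00:3░┃                ┃Changes not s┃        
01-15 00:00:4▼┃                ┃             ┃        
━━━━━━━━━━━━━━┛                ┃        modif┃        
                               ┃$ cd src     ┗━━━━━━━━
                               ┃                      
                               ┃$ ls                  
                               ┃tests/  config.yaml  M


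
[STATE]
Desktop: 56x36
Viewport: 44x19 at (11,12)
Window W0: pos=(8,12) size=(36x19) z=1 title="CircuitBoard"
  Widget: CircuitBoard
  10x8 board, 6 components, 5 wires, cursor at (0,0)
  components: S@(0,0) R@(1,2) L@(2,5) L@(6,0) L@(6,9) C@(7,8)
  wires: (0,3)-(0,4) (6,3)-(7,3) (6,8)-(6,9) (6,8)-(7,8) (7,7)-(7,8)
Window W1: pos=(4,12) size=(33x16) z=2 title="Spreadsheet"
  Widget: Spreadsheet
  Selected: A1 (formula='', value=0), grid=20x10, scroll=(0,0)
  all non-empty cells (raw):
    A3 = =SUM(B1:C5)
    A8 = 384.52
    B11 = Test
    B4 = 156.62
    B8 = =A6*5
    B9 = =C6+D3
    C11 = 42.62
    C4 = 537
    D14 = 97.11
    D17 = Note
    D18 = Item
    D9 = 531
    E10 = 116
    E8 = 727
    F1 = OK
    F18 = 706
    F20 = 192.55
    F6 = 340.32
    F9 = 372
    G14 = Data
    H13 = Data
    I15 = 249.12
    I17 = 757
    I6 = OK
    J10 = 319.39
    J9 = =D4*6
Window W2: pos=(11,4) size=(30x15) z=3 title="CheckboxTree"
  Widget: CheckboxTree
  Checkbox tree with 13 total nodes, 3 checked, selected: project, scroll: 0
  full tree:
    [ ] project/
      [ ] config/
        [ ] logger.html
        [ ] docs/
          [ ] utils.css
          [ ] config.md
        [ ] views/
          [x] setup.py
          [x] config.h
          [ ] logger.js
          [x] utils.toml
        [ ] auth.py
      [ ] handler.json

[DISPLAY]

┃       [ ] config.md        ┃━━┓           
┃     [-] views/             ┃  ┃           
┃       [x] setup.py         ┃──┨           
┃       [x] config.h         ┃  ┃           
┃       [ ] logger.js        ┃  ┃           
┃       [x] utils.toml       ┃  ┃           
┗━━━━━━━━━━━━━━━━━━━━━━━━━━━━┛  ┃           
     0       0       0   ┃      ┃           
693.62       0       0   ┃      ┃           
     0  156.62     537   ┃      ┃           
     0       0       0   ┃      ┃           
     0       0       0   ┃      ┃           
     0       0       0   ┃      ┃           
384.52       0       0   ┃      ┃           
     0       0       0   ┃      ┃           
━━━━━━━━━━━━━━━━━━━━━━━━━┛      ┃           
  L           ·                 ┃           
              │                 ┃           
━━━━━━━━━━━━━━━━━━━━━━━━━━━━━━━━┛           


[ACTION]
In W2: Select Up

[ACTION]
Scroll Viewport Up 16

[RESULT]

                                            
                                            
                                            
                                            
┏━━━━━━━━━━━━━━━━━━━━━━━━━━━━┓              
┃ CheckboxTree               ┃              
┠────────────────────────────┨              
┃>[-] project/               ┃              
┃   [-] config/              ┃              
┃     [ ] logger.html        ┃              
┃     [ ] docs/              ┃              
┃       [ ] utils.css        ┃              
┃       [ ] config.md        ┃━━┓           
┃     [-] views/             ┃  ┃           
┃       [x] setup.py         ┃──┨           
┃       [x] config.h         ┃  ┃           
┃       [ ] logger.js        ┃  ┃           
┃       [x] utils.toml       ┃  ┃           
┗━━━━━━━━━━━━━━━━━━━━━━━━━━━━┛  ┃           


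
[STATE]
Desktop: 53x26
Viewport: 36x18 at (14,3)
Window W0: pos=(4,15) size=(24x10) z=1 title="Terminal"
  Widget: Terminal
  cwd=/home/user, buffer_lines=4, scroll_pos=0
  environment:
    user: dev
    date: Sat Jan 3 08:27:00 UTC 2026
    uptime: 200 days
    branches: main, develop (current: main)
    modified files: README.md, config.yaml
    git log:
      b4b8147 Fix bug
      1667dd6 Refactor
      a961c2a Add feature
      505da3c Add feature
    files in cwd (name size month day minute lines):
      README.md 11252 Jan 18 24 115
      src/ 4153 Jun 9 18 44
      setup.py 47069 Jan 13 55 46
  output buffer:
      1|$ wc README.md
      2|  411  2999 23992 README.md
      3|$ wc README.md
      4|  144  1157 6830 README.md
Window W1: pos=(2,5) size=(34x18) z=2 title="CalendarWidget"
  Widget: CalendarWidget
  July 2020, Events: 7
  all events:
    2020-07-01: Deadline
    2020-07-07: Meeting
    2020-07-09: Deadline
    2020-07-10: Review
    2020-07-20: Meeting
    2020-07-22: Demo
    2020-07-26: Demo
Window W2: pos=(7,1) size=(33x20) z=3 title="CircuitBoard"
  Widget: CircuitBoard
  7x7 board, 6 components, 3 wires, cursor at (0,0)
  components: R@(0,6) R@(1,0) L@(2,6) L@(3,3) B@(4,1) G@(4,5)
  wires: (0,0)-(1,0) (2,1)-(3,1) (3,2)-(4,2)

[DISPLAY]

─────────────────────────┨          
 2 3 4 5 6               ┃          
                      R  ┃          
                         ┃          
                         ┃          
                         ┃          
  ·                   L  ┃          
  │                      ┃          
  ·   ·   L              ┃          
      │                  ┃          
  B   ·           G      ┃          
                         ┃          
                         ┃          
                         ┃          
                         ┃          
: (0,0)                  ┃          
                         ┃          
━━━━━━━━━━━━━━━━━━━━━━━━━┛          


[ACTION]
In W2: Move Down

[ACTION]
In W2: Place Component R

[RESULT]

─────────────────────────┨          
 2 3 4 5 6               ┃          
                      R  ┃          
                         ┃          
                         ┃          
                         ┃          
  ·                   L  ┃          
  │                      ┃          
  ·   ·   L              ┃          
      │                  ┃          
  B   ·           G      ┃          
                         ┃          
                         ┃          
                         ┃          
                         ┃          
: (1,0)                  ┃          
                         ┃          
━━━━━━━━━━━━━━━━━━━━━━━━━┛          


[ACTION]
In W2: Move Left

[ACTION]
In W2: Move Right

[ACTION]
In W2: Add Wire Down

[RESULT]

─────────────────────────┨          
 2 3 4 5 6               ┃          
                      R  ┃          
                         ┃          
 [.]                     ┃          
  │                      ┃          
  ·                   L  ┃          
  │                      ┃          
  ·   ·   L              ┃          
      │                  ┃          
  B   ·           G      ┃          
                         ┃          
                         ┃          
                         ┃          
                         ┃          
: (1,1)                  ┃          
                         ┃          
━━━━━━━━━━━━━━━━━━━━━━━━━┛          


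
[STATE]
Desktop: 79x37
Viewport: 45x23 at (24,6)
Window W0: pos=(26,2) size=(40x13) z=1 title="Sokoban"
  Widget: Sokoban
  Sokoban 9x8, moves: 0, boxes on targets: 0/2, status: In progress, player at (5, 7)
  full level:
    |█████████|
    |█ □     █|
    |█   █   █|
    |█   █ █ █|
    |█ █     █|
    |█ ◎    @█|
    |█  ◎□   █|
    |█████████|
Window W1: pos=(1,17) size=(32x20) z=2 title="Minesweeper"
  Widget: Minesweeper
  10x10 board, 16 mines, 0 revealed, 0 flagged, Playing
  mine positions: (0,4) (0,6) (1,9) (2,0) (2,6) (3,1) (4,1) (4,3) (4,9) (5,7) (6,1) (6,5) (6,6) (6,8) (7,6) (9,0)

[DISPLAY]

  ┃█ □     █                             ┃   
  ┃█   █   █                             ┃   
  ┃█   █ █ █                             ┃   
  ┃█ █     █                             ┃   
  ┃█ ◎    @█                             ┃   
  ┃█  ◎□   █                             ┃   
  ┃█████████                             ┃   
  ┃Moves: 0  0/2                         ┃   
  ┗━━━━━━━━━━━━━━━━━━━━━━━━━━━━━━━━━━━━━━┛   
                                             
                                             
━━━━━━━━┓                                    
        ┃                                    
────────┨                                    
        ┃                                    
        ┃                                    
        ┃                                    
        ┃                                    
        ┃                                    
        ┃                                    
        ┃                                    
        ┃                                    
        ┃                                    


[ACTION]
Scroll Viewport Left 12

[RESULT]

              ┃█ □     █                     
              ┃█   █   █                     
              ┃█   █ █ █                     
              ┃█ █     █                     
              ┃█ ◎    @█                     
              ┃█  ◎□   █                     
              ┃█████████                     
              ┃Moves: 0  0/2                 
              ┗━━━━━━━━━━━━━━━━━━━━━━━━━━━━━━
                                             
                                             
━━━━━━━━━━━━━━━━━━━━┓                        
er                  ┃                        
────────────────────┨                        
                    ┃                        
                    ┃                        
                    ┃                        
                    ┃                        
                    ┃                        
                    ┃                        
                    ┃                        
                    ┃                        
                    ┃                        


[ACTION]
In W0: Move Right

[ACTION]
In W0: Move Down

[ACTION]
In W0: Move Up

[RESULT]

              ┃█ □     █                     
              ┃█   █   █                     
              ┃█   █ █ █                     
              ┃█ █     █                     
              ┃█ ◎    @█                     
              ┃█  ◎□   █                     
              ┃█████████                     
              ┃Moves: 2  0/2                 
              ┗━━━━━━━━━━━━━━━━━━━━━━━━━━━━━━
                                             
                                             
━━━━━━━━━━━━━━━━━━━━┓                        
er                  ┃                        
────────────────────┨                        
                    ┃                        
                    ┃                        
                    ┃                        
                    ┃                        
                    ┃                        
                    ┃                        
                    ┃                        
                    ┃                        
                    ┃                        


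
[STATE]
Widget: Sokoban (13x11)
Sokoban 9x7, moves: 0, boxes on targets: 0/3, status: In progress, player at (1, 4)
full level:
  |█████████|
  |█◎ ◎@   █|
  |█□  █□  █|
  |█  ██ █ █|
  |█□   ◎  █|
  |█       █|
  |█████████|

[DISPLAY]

█████████    
█◎ ◎@   █    
█□  █□  █    
█  ██ █ █    
█□   ◎  █    
█       █    
█████████    
Moves: 0  0/3
             
             
             


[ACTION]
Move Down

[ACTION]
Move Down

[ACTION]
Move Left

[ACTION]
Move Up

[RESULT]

█████████    
█◎ +    █    
█□  █□  █    
█  ██ █ █    
█□   ◎  █    
█       █    
█████████    
Moves: 1  0/3
             
             
             


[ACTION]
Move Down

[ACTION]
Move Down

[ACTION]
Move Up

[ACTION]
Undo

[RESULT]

█████████    
█◎ ◎    █    
█□ @█□  █    
█  ██ █ █    
█□   ◎  █    
█       █    
█████████    
Moves: 2  0/3
             
             
             


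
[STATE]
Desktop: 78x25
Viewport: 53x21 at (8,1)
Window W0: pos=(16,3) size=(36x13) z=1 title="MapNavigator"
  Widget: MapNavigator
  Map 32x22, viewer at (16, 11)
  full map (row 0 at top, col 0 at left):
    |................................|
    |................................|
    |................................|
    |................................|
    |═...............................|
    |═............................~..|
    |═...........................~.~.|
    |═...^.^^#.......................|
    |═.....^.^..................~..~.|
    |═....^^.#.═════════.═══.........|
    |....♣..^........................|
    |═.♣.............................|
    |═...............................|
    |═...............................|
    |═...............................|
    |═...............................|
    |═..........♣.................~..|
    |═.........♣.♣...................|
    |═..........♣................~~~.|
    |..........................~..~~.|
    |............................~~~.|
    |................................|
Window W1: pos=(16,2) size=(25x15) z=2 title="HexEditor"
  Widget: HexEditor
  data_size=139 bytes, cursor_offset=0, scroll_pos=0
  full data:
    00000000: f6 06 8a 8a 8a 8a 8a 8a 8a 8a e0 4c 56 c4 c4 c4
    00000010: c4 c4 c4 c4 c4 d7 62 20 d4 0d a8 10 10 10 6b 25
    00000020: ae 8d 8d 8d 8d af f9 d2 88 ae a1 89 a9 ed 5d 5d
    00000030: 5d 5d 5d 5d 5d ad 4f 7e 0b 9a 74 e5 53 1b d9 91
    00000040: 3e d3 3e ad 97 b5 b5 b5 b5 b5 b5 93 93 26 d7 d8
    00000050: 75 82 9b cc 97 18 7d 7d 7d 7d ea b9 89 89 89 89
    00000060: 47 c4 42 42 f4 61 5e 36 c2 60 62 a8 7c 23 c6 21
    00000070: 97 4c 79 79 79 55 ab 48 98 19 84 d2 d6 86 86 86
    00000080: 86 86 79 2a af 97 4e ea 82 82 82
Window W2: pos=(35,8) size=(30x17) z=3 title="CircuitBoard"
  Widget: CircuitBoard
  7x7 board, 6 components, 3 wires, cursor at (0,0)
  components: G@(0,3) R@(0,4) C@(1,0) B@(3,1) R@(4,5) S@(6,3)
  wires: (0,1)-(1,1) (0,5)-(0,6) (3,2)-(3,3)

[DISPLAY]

                                                     
        ┏━━━━━━━━━━━━━━━━━━━━━━━┓                    
        ┃ HexEditor             ┃━━━━━━━━━━┓         
        ┠───────────────────────┨          ┃         
        ┃00000000  F6 06 8a 8a 8┃──────────┨         
        ┃00000010  c4 c4 c4 c4 c┃......... ┃         
        ┃00000020  ae 8d 8d 8d 8┃....~..~. ┃         
        ┃00000030  5d 5d 5d┏━━━━━━━━━━━━━━━━━━━━━━━━━
        ┃00000040  3e d3 3e┃ CircuitBoard            
        ┃00000050  75 82 9b┠─────────────────────────
        ┃00000060  47 c4 42┃   0 1 2 3 4 5 6         
        ┃00000070  97 4c 79┃0  [.]  ·       G   R   ·
        ┃00000080  86 86 79┃        │                
        ┃                  ┃1   C   ·                
        ┃                  ┃                         
        ┗━━━━━━━━━━━━━━━━━━┃2                        
                           ┃                         
                           ┃3       B   · ─ ·        
                           ┃                         
                           ┃4                       R
                           ┃                         


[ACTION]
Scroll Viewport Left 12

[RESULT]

                                                     
                ┏━━━━━━━━━━━━━━━━━━━━━━━┓            
                ┃ HexEditor             ┃━━━━━━━━━━┓ 
                ┠───────────────────────┨          ┃ 
                ┃00000000  F6 06 8a 8a 8┃──────────┨ 
                ┃00000010  c4 c4 c4 c4 c┃......... ┃ 
                ┃00000020  ae 8d 8d 8d 8┃....~..~. ┃ 
                ┃00000030  5d 5d 5d┏━━━━━━━━━━━━━━━━━
                ┃00000040  3e d3 3e┃ CircuitBoard    
                ┃00000050  75 82 9b┠─────────────────
                ┃00000060  47 c4 42┃   0 1 2 3 4 5 6 
                ┃00000070  97 4c 79┃0  [.]  ·       G
                ┃00000080  86 86 79┃        │        
                ┃                  ┃1   C   ·        
                ┃                  ┃                 
                ┗━━━━━━━━━━━━━━━━━━┃2                
                                   ┃                 
                                   ┃3       B   · ─ ·
                                   ┃                 
                                   ┃4                
                                   ┃                 


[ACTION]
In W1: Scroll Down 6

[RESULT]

                                                     
                ┏━━━━━━━━━━━━━━━━━━━━━━━┓            
                ┃ HexEditor             ┃━━━━━━━━━━┓ 
                ┠───────────────────────┨          ┃ 
                ┃00000060  47 c4 42 42 f┃──────────┨ 
                ┃00000070  97 4c 79 79 7┃......... ┃ 
                ┃00000080  86 86 79 2a a┃....~..~. ┃ 
                ┃                  ┏━━━━━━━━━━━━━━━━━
                ┃                  ┃ CircuitBoard    
                ┃                  ┠─────────────────
                ┃                  ┃   0 1 2 3 4 5 6 
                ┃                  ┃0  [.]  ·       G
                ┃                  ┃        │        
                ┃                  ┃1   C   ·        
                ┃                  ┃                 
                ┗━━━━━━━━━━━━━━━━━━┃2                
                                   ┃                 
                                   ┃3       B   · ─ ·
                                   ┃                 
                                   ┃4                
                                   ┃                 


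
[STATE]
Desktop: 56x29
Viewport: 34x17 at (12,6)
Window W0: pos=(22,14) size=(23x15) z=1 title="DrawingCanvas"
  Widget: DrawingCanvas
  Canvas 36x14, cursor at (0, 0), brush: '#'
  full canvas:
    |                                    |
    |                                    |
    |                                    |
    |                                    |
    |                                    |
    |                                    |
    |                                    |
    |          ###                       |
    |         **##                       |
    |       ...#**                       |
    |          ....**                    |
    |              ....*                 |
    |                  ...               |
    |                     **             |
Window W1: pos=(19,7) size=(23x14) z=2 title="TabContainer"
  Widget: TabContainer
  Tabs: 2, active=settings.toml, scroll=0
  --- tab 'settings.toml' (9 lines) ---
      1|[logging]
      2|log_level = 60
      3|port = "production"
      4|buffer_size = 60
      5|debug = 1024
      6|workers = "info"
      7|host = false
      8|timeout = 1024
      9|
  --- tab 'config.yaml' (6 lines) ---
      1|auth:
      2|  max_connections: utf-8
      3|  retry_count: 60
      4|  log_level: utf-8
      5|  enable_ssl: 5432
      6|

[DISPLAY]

                                  
       ┏━━━━━━━━━━━━━━━━━━━━━┓    
       ┃ TabContainer        ┃    
       ┠─────────────────────┨    
       ┃[settings.toml]│ conf┃    
       ┃─────────────────────┃    
       ┃[logging]            ┃    
       ┃log_level = 60       ┃    
       ┃port = "production"  ┃━━┓ 
       ┃buffer_size = 60     ┃  ┃ 
       ┃debug = 1024         ┃──┨ 
       ┃workers = "info"     ┃  ┃ 
       ┃host = false         ┃  ┃ 
       ┃timeout = 1024       ┃  ┃ 
       ┗━━━━━━━━━━━━━━━━━━━━━┛  ┃ 
          ┃                     ┃ 
          ┃                     ┃ 


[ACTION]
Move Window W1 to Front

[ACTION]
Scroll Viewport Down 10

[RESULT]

       ┃[logging]            ┃    
       ┃log_level = 60       ┃    
       ┃port = "production"  ┃━━┓ 
       ┃buffer_size = 60     ┃  ┃ 
       ┃debug = 1024         ┃──┨ 
       ┃workers = "info"     ┃  ┃ 
       ┃host = false         ┃  ┃ 
       ┃timeout = 1024       ┃  ┃ 
       ┗━━━━━━━━━━━━━━━━━━━━━┛  ┃ 
          ┃                     ┃ 
          ┃                     ┃ 
          ┃                     ┃ 
          ┃          ###        ┃ 
          ┃         **##        ┃ 
          ┃       ...#**        ┃ 
          ┃          ....**     ┃ 
          ┗━━━━━━━━━━━━━━━━━━━━━┛ 


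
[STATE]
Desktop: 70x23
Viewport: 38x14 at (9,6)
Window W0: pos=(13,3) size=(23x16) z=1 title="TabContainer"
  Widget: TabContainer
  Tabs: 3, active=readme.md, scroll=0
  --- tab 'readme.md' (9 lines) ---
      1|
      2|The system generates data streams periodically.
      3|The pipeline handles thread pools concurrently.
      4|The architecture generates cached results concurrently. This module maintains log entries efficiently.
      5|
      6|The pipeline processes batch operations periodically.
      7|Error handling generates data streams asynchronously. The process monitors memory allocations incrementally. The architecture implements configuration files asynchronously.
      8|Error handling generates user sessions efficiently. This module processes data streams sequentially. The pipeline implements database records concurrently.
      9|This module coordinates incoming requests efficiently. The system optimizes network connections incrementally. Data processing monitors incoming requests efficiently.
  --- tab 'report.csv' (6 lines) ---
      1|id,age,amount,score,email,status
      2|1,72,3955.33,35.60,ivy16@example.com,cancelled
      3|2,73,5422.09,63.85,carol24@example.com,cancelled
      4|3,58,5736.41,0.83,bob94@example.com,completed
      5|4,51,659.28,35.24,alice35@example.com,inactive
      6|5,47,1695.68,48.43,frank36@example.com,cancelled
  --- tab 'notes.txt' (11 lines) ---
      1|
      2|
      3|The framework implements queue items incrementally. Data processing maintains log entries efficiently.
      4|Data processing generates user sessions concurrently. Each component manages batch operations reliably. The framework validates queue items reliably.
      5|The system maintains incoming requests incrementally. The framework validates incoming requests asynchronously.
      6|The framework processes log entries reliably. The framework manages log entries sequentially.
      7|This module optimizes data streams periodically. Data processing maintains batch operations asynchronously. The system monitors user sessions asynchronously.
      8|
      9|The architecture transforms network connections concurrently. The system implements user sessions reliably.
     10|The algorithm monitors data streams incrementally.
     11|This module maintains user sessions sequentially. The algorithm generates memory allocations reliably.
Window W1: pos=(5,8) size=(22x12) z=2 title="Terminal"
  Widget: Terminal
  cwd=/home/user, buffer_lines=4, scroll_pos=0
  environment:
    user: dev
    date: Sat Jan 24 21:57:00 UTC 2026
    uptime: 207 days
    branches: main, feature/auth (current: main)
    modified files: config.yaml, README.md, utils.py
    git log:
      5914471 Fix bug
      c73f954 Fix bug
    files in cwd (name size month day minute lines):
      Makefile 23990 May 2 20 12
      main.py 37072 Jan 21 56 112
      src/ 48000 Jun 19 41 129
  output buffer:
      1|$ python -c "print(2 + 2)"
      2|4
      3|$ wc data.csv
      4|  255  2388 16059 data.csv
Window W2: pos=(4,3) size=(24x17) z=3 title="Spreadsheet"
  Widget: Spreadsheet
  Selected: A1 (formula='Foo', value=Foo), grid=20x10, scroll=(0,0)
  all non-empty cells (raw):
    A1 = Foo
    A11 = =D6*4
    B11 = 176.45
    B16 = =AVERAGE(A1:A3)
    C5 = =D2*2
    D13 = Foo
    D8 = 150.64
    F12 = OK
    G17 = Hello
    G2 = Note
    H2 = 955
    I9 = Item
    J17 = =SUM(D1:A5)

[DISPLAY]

Foo               ┃eport.c┃           
   A       B      ┃───────┃           
------------------┃       ┃           
[Foo]          0  ┃erates ┃           
       0       0  ┃andles ┃           
       0       0  ┃re gene┃           
       0       0  ┃       ┃           
       0       0  ┃rocesse┃           
       0       0  ┃ genera┃           
       0       0  ┃ genera┃           
       0       0  ┃ordinat┃           
       0       0  ┃       ┃           
       0       0  ┃━━━━━━━┛           
━━━━━━━━━━━━━━━━━━┛                   


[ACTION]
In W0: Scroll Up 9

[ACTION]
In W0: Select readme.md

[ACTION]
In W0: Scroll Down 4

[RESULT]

Foo               ┃eport.c┃           
   A       B      ┃───────┃           
------------------┃       ┃           
[Foo]          0  ┃rocesse┃           
       0       0  ┃ genera┃           
       0       0  ┃ genera┃           
       0       0  ┃ordinat┃           
       0       0  ┃       ┃           
       0       0  ┃       ┃           
       0       0  ┃       ┃           
       0       0  ┃       ┃           
       0       0  ┃       ┃           
       0       0  ┃━━━━━━━┛           
━━━━━━━━━━━━━━━━━━┛                   


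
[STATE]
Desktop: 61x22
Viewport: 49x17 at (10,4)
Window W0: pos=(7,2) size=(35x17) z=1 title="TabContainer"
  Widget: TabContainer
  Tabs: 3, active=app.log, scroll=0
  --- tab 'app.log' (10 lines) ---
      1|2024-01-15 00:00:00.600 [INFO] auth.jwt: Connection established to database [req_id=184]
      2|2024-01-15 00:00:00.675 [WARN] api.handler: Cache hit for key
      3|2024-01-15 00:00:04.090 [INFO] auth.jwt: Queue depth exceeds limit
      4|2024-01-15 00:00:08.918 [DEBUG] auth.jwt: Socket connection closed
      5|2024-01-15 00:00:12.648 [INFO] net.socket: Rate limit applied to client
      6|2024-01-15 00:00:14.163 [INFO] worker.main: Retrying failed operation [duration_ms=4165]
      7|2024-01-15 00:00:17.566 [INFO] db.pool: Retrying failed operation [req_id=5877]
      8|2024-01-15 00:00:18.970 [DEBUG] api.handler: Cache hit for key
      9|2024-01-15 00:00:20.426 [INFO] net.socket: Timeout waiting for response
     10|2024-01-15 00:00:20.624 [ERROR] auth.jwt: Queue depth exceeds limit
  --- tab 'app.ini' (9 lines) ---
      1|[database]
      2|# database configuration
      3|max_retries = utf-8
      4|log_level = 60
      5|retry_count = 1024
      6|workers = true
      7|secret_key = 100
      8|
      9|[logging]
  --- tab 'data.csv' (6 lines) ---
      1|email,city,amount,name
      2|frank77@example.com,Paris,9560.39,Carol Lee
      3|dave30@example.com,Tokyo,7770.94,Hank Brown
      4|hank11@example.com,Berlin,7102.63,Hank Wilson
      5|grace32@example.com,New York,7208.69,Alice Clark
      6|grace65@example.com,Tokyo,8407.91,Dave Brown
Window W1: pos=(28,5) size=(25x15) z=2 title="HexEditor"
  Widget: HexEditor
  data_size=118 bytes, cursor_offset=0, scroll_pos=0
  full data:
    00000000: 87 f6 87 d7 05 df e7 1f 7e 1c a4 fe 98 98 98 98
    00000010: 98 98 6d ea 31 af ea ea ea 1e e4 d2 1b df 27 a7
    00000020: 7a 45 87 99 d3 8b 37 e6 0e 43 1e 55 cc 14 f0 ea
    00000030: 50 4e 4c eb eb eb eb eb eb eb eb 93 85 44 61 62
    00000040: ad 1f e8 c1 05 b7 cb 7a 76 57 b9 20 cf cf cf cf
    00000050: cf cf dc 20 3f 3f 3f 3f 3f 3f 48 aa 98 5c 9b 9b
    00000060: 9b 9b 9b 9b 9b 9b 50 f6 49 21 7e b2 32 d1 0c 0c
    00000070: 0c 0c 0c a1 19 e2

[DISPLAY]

───────────────────────────────┨                 
pp.log]│ app.ini │┏━━━━━━━━━━━━━━━━━━━━━━━┓      
──────────────────┃ HexEditor             ┃      
24-01-15 00:00:00.┠───────────────────────┨      
24-01-15 00:00:00.┃00000000  87 f6 87 d7 0┃      
24-01-15 00:00:04.┃00000010  98 98 6d ea 3┃      
24-01-15 00:00:08.┃00000020  7a 45 87 99 d┃      
24-01-15 00:00:12.┃00000030  50 4e 4c eb e┃      
24-01-15 00:00:14.┃00000040  ad 1f e8 c1 0┃      
24-01-15 00:00:17.┃00000050  cf cf dc 20 3┃      
24-01-15 00:00:18.┃00000060  9b 9b 9b 9b 9┃      
24-01-15 00:00:20.┃00000070  0c 0c 0c a1 1┃      
24-01-15 00:00:20.┃                       ┃      
                  ┃                       ┃      
━━━━━━━━━━━━━━━━━━┃                       ┃      
                  ┗━━━━━━━━━━━━━━━━━━━━━━━┛      
                                                 


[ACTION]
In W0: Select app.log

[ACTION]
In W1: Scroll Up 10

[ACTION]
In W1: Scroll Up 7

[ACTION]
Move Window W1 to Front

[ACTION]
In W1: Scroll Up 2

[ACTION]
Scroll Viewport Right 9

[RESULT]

─────────────────────────────┨                   
.log]│ app.ini │┏━━━━━━━━━━━━━━━━━━━━━━━┓        
────────────────┃ HexEditor             ┃        
-01-15 00:00:00.┠───────────────────────┨        
-01-15 00:00:00.┃00000000  87 f6 87 d7 0┃        
-01-15 00:00:04.┃00000010  98 98 6d ea 3┃        
-01-15 00:00:08.┃00000020  7a 45 87 99 d┃        
-01-15 00:00:12.┃00000030  50 4e 4c eb e┃        
-01-15 00:00:14.┃00000040  ad 1f e8 c1 0┃        
-01-15 00:00:17.┃00000050  cf cf dc 20 3┃        
-01-15 00:00:18.┃00000060  9b 9b 9b 9b 9┃        
-01-15 00:00:20.┃00000070  0c 0c 0c a1 1┃        
-01-15 00:00:20.┃                       ┃        
                ┃                       ┃        
━━━━━━━━━━━━━━━━┃                       ┃        
                ┗━━━━━━━━━━━━━━━━━━━━━━━┛        
                                                 
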